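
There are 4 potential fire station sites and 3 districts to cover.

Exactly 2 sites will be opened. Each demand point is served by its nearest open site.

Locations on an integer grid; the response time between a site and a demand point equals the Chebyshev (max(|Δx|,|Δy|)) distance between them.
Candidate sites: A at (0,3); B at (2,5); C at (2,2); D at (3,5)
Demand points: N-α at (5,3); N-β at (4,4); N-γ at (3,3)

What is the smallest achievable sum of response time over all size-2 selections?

Open {C, D}.
  N-α→D 2, N-β→D 1, N-γ→C 1  ⇒ total 4.
Compare {A, D}: total 5.
Compare {B, D}: total 5.
No size-2 selection does better; minimum is 4.

4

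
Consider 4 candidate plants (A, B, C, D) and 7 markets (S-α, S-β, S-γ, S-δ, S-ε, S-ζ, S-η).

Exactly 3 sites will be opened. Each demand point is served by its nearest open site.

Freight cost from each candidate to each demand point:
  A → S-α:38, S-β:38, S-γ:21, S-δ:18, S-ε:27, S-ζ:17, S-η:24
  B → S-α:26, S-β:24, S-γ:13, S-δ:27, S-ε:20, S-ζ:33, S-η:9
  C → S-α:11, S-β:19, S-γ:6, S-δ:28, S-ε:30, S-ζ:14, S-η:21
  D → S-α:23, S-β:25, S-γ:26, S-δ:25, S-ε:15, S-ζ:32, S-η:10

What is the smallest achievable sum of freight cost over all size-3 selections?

Open {A, C, D}.
  S-α→C 11, S-β→C 19, S-γ→C 6, S-δ→A 18, S-ε→D 15, S-ζ→C 14, S-η→D 10  ⇒ total 93.
Compare {A, B, C}: total 97.
Compare {B, C, D}: total 99.
No size-3 selection does better; minimum is 93.

93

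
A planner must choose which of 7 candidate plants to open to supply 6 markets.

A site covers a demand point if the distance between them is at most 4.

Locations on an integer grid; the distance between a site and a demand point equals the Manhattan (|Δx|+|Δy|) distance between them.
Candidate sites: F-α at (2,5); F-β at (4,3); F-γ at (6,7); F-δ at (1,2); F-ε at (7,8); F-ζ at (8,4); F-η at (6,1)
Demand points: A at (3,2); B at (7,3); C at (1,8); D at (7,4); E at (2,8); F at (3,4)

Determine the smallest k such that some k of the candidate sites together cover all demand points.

2

Coverage sets (demand points within 4 of each site):
  F-α: {A, C, E, F}
  F-β: {A, B, D, F}
  F-γ: {D}
  F-δ: {A, F}
  F-ε: {D}
  F-ζ: {B, D}
  F-η: {A, B, D}
No single site covers all 6 demand points.
But {F-α, F-β} covers everything, so the minimum is 2.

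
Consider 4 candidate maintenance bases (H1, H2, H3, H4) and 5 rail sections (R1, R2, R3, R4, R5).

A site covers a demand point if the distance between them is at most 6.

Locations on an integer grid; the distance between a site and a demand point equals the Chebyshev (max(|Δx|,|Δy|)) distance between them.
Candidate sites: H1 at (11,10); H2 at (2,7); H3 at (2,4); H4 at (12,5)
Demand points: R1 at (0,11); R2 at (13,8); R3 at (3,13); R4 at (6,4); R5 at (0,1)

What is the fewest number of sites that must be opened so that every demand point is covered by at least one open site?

2

Coverage sets (demand points within 6 of each site):
  H1: {R2, R4}
  H2: {R1, R3, R4, R5}
  H3: {R4, R5}
  H4: {R2, R4}
No single site covers all 5 demand points.
But {H1, H2} covers everything, so the minimum is 2.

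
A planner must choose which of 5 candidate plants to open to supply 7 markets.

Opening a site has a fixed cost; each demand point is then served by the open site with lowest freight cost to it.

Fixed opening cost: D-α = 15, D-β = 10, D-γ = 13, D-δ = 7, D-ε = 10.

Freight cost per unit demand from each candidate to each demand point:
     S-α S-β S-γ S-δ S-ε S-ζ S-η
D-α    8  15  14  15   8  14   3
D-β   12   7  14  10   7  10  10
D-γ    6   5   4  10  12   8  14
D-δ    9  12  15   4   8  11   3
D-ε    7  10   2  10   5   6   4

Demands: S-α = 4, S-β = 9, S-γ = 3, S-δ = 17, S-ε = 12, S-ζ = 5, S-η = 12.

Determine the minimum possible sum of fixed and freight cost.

299

Open {D-γ, D-δ, D-ε}: assign each demand point to its cheapest open site.
  S-α→D-γ 4×6=24, S-β→D-γ 9×5=45, S-γ→D-ε 3×2=6, S-δ→D-δ 17×4=68, S-ε→D-ε 12×5=60, S-ζ→D-ε 5×6=30, S-η→D-δ 12×3=36
  freight cost 269, fixed 30 → total 299.
Compare {D-β, D-γ, D-δ, D-ε}: freight cost 269 + fixed 40 = 309.
Compare {D-α, D-γ, D-δ, D-ε}: freight cost 269 + fixed 45 = 314.
Compare {D-β, D-δ, D-ε}: freight cost 291 + fixed 27 = 318.
All other subsets cost ≥ 309. Minimum total cost: 299.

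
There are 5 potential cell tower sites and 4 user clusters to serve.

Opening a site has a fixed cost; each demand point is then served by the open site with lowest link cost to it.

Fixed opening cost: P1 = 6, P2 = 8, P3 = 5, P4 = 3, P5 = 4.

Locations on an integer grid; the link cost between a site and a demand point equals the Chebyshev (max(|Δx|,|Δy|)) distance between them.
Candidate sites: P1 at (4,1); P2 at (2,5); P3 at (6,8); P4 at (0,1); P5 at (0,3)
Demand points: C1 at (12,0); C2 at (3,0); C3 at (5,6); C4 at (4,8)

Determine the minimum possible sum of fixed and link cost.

23

Open {P3, P4}: assign each demand point to its cheapest open site.
  C1→P3 8, C2→P4 3, C3→P3 2, C4→P3 2
  link cost 15, fixed 8 → total 23.
Compare {P1, P3}: link cost 13 + fixed 11 = 24.
Compare {P3, P5}: link cost 15 + fixed 9 = 24.
Compare {P3}: link cost 20 + fixed 5 = 25.
All other subsets cost ≥ 24. Minimum total cost: 23.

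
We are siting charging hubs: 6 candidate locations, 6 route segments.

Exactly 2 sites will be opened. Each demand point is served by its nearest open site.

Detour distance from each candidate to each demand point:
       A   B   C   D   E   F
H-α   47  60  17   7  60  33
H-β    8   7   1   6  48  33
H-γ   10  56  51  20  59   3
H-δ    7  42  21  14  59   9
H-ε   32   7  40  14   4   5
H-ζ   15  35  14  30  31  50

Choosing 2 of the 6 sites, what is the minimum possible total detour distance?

31

Open {H-β, H-ε}.
  A→H-β 8, B→H-β 7, C→H-β 1, D→H-β 6, E→H-ε 4, F→H-ε 5  ⇒ total 31.
Compare {H-δ, H-ε}: total 58.
Compare {H-ε, H-ζ}: total 59.
No size-2 selection does better; minimum is 31.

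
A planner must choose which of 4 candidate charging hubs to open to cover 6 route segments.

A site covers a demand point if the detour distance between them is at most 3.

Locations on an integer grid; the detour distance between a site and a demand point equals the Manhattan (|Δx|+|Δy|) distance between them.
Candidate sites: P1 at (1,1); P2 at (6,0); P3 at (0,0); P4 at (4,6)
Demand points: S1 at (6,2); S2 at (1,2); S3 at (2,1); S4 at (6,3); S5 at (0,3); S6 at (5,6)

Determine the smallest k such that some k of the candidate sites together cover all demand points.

3

Coverage sets (demand points within 3 of each site):
  P1: {S2, S3, S5}
  P2: {S1, S4}
  P3: {S2, S3, S5}
  P4: {S6}
No 2 sites suffice: every size-2 union leaves at least one demand point uncovered.
But {P1, P2, P4} covers everything, so the minimum is 3.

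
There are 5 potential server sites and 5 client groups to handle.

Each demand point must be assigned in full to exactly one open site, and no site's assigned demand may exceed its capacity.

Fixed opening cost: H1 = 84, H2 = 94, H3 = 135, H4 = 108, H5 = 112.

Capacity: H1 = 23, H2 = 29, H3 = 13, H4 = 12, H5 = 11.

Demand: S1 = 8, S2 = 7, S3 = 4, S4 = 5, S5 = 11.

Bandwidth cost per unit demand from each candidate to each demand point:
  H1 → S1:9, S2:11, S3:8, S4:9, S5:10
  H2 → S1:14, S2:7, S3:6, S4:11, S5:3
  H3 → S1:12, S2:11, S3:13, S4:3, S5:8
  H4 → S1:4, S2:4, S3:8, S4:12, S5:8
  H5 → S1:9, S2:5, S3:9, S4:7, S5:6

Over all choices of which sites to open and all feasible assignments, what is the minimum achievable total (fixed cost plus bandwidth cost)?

395

Open {H2, H4}; cheapest assignment that respects the capacities:
  H2 (cap 29, load 27): S2, S3, S4, S5 — cost 7×7 + 4×6 + 5×11 + 11×3 = 161
  H4 (cap 12, load 8): S1 — cost 8×4 = 32
  Shipping 193, fixed 202 → total 395.
  Any other capacity-feasible assignment to {H2, H4} ships for at least 193.
Compare {H1, H2}: its best feasible assignment gives total 401.
Compare {H2, H5}: its best feasible assignment gives total 439.
Every other set of open sites that can feasibly serve all demand totals ≥ 401 even under its best assignment. Minimum: 395.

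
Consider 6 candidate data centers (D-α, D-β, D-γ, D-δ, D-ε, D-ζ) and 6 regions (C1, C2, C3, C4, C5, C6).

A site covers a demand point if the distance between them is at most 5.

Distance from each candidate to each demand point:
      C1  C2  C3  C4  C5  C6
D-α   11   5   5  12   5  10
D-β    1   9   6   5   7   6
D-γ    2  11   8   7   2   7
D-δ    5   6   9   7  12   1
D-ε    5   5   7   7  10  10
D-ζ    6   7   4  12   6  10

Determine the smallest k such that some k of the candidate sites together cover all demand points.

Coverage sets (demand points within 5 of each site):
  D-α: {C2, C3, C5}
  D-β: {C1, C4}
  D-γ: {C1, C5}
  D-δ: {C1, C6}
  D-ε: {C1, C2}
  D-ζ: {C3}
No 2 sites suffice: every size-2 union leaves at least one demand point uncovered.
But {D-α, D-β, D-δ} covers everything, so the minimum is 3.

3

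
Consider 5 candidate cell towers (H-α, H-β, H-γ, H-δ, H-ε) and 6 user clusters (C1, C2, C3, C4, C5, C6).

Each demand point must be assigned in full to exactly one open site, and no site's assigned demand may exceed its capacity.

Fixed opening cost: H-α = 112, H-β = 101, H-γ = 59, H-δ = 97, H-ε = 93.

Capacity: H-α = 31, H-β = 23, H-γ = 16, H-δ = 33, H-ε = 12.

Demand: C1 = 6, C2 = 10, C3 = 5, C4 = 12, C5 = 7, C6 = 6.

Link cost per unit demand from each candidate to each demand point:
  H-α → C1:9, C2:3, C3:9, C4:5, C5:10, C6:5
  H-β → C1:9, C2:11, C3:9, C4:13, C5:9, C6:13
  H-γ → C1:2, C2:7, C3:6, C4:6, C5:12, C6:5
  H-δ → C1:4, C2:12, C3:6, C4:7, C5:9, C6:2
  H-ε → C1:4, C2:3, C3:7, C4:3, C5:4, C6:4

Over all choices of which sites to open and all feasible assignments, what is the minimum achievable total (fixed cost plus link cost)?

427

Open {H-γ, H-δ}; cheapest assignment that respects the capacities:
  H-γ (cap 16, load 16): C1, C2 — cost 6×2 + 10×7 = 82
  H-δ (cap 33, load 30): C3, C4, C5, C6 — cost 5×6 + 12×7 + 7×9 + 6×2 = 189
  Shipping 271, fixed 156 → total 427.
  Any other capacity-feasible assignment to {H-γ, H-δ} ships for at least 271.
Compare {H-α, H-δ}: its best feasible assignment gives total 428.
Compare {H-α, H-γ, H-ε}: its best feasible assignment gives total 454.
Every other set of open sites that can feasibly serve all demand totals ≥ 428 even under its best assignment. Minimum: 427.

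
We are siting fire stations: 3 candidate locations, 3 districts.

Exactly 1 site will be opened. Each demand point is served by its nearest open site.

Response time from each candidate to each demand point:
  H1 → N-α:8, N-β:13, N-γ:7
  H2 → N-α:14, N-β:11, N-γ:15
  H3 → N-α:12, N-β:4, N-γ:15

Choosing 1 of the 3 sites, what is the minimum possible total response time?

28

Open {H1}.
  N-α→H1 8, N-β→H1 13, N-γ→H1 7  ⇒ total 28.
Compare {H3}: total 31.
Compare {H2}: total 40.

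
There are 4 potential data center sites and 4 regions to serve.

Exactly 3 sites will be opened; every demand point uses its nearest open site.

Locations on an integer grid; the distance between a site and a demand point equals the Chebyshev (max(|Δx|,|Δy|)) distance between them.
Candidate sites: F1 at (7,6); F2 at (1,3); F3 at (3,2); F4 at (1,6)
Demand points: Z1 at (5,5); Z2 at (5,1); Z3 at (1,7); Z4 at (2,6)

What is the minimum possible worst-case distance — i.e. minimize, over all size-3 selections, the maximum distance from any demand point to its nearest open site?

Open {F1, F3, F4}.
  Farthest demand point is Z1 at distance 2 (to F1); all others are ≤ 2.
With {F2, F3, F4} the worst case is 3.
With {F1, F2, F3} the worst case is 4.
No size-3 selection achieves below 2.

2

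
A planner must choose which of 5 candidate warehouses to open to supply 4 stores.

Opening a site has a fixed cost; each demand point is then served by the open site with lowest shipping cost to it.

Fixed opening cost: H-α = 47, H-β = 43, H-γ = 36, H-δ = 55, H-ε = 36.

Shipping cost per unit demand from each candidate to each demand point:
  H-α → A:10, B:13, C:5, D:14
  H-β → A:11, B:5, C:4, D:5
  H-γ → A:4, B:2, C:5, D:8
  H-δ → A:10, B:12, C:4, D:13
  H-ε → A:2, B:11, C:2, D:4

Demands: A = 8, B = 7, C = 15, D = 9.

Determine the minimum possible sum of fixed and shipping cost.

168

Open {H-γ, H-ε}: assign each demand point to its cheapest open site.
  A→H-ε 8×2=16, B→H-γ 7×2=14, C→H-ε 15×2=30, D→H-ε 9×4=36
  shipping cost 96, fixed 72 → total 168.
Compare {H-ε}: shipping cost 159 + fixed 36 = 195.
Compare {H-β, H-ε}: shipping cost 117 + fixed 79 = 196.
Compare {H-β, H-γ, H-ε}: shipping cost 96 + fixed 115 = 211.
All other subsets cost ≥ 195. Minimum total cost: 168.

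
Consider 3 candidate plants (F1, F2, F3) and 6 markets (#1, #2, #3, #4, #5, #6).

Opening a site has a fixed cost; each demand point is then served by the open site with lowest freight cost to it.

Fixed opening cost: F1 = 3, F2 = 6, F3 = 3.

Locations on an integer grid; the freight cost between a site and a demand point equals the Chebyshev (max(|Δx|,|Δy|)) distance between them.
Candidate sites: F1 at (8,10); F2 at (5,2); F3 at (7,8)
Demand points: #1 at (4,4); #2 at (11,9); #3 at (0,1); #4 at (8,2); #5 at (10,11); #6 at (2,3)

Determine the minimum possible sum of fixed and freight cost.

27

Open {F1, F2}: assign each demand point to its cheapest open site.
  #1→F2 2, #2→F1 3, #3→F2 5, #4→F2 3, #5→F1 2, #6→F2 3
  freight cost 18, fixed 9 → total 27.
Compare {F2, F3}: freight cost 20 + fixed 9 = 29.
Compare {F1, F2, F3}: freight cost 18 + fixed 12 = 30.
Compare {F3}: freight cost 29 + fixed 3 = 32.
All other subsets cost ≥ 29. Minimum total cost: 27.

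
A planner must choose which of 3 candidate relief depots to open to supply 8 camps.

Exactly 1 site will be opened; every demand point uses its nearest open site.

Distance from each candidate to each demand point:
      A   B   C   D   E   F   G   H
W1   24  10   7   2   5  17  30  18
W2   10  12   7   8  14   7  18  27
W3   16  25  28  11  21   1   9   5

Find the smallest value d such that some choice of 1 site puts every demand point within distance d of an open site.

Open {W2}.
  Farthest demand point is H at distance 27 (to W2); all others are ≤ 27.
With {W3} the worst case is 28.
With {W1} the worst case is 30.
No size-1 selection achieves below 27.

27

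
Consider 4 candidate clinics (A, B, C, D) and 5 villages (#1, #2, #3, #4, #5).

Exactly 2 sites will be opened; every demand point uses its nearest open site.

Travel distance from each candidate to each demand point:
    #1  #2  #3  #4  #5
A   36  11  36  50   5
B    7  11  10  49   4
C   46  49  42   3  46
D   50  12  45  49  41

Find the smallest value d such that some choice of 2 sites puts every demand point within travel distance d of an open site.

Open {B, C}.
  Farthest demand point is #2 at travel distance 11 (to B); all others are ≤ 11.
With {A, C} the worst case is 36.
With {C, D} the worst case is 46.
No size-2 selection achieves below 11.

11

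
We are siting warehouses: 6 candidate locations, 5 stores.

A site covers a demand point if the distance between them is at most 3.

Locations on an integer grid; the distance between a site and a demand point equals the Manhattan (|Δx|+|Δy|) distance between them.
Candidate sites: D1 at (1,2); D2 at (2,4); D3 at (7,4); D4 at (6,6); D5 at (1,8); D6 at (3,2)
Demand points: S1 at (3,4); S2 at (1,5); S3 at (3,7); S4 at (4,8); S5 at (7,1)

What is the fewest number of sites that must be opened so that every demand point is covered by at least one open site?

3

Coverage sets (demand points within 3 of each site):
  D1: {S2}
  D2: {S1, S2}
  D3: {S5}
  D4: {}
  D5: {S2, S3, S4}
  D6: {S1}
No 2 sites suffice: every size-2 union leaves at least one demand point uncovered.
But {D2, D3, D5} covers everything, so the minimum is 3.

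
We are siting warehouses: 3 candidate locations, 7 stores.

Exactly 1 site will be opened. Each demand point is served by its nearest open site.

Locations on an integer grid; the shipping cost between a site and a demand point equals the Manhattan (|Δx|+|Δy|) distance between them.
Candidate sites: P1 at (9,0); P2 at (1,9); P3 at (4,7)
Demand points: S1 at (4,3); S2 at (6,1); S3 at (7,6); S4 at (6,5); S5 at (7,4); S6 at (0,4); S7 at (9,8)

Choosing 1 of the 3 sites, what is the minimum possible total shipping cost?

39

Open {P3}.
  S1→P3 4, S2→P3 8, S3→P3 4, S4→P3 4, S5→P3 6, S6→P3 7, S7→P3 6  ⇒ total 39.
Compare {P1}: total 55.
Compare {P2}: total 66.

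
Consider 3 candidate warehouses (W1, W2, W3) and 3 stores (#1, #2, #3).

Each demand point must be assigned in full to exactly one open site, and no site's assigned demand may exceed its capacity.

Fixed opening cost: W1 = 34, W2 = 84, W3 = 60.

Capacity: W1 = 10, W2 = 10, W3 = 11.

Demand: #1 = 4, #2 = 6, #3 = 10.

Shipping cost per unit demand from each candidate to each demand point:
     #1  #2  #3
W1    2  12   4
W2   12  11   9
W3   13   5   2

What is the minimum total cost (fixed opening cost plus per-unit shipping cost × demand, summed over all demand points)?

Open {W1, W3}; cheapest assignment that respects the capacities:
  W1 (cap 10, load 10): #1, #2 — cost 4×2 + 6×12 = 80
  W3 (cap 11, load 10): #3 — cost 10×2 = 20
  Shipping 100, fixed 94 → total 194.
  Any other capacity-feasible assignment to {W1, W3} ships for at least 100.
Compare {W1, W2}: its best feasible assignment gives total 272.
Compare {W1, W2, W3}: its best feasible assignment gives total 272.
Every other set of open sites that can feasibly serve all demand totals ≥ 272 even under its best assignment. Minimum: 194.

194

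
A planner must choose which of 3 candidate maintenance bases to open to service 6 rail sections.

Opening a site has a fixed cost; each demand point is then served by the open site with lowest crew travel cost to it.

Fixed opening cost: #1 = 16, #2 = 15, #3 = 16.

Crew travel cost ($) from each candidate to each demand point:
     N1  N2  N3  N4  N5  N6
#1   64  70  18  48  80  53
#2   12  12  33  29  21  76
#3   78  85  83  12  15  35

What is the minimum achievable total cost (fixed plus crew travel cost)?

150

Open {#2, #3}: assign each demand point to its cheapest open site.
  N1→#2 12, N2→#2 12, N3→#2 33, N4→#3 12, N5→#3 15, N6→#3 35
  crew travel cost 119, fixed 31 → total 150.
Compare {#1, #2, #3}: crew travel cost 104 + fixed 47 = 151.
Compare {#1, #2}: crew travel cost 145 + fixed 31 = 176.
Compare {#2}: crew travel cost 183 + fixed 15 = 198.
All other subsets cost ≥ 151. Minimum total cost: 150.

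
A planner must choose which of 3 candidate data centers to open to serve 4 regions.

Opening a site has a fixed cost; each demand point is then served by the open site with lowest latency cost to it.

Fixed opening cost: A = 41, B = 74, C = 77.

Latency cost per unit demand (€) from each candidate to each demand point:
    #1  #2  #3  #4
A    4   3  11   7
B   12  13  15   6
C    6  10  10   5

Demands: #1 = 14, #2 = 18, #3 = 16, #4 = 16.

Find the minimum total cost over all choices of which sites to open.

439

Open {A}: assign each demand point to its cheapest open site.
  #1→A 14×4=56, #2→A 18×3=54, #3→A 16×11=176, #4→A 16×7=112
  latency cost 398, fixed 41 → total 439.
Compare {A, C}: latency cost 350 + fixed 118 = 468.
Compare {A, B}: latency cost 382 + fixed 115 = 497.
Compare {A, B, C}: latency cost 350 + fixed 192 = 542.
All other subsets cost ≥ 468. Minimum total cost: 439.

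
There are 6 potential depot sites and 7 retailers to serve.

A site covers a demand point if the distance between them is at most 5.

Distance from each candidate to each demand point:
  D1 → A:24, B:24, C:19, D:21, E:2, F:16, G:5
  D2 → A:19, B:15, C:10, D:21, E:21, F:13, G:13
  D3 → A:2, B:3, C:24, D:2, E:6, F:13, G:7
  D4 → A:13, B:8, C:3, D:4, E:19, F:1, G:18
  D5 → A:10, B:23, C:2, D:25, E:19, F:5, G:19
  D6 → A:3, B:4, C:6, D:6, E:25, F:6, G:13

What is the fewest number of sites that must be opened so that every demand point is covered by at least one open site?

Coverage sets (demand points within 5 of each site):
  D1: {E, G}
  D2: {}
  D3: {A, B, D}
  D4: {C, D, F}
  D5: {C, F}
  D6: {A, B}
No 2 sites suffice: every size-2 union leaves at least one demand point uncovered.
But {D1, D3, D4} covers everything, so the minimum is 3.

3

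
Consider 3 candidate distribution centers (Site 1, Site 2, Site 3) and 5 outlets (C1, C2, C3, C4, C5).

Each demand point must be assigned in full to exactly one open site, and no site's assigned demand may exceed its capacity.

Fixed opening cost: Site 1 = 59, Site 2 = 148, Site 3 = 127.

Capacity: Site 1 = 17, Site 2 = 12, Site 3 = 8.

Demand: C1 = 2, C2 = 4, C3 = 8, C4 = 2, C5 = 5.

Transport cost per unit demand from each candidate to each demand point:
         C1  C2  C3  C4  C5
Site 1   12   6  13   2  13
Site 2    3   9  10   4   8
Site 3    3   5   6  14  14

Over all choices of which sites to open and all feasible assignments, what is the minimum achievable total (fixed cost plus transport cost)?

351

Open {Site 1, Site 3}; cheapest assignment that respects the capacities:
  Site 1 (cap 17, load 13): C1, C2, C4, C5 — cost 2×12 + 4×6 + 2×2 + 5×13 = 117
  Site 3 (cap 8, load 8): C3 — cost 8×6 = 48
  Shipping 165, fixed 186 → total 351.
  Any other capacity-feasible assignment to {Site 1, Site 3} ships for at least 165.
Compare {Site 1, Site 2}: its best feasible assignment gives total 385.
Compare {Site 1, Site 2, Site 3}: its best feasible assignment gives total 456.
Every other set of open sites that can feasibly serve all demand totals ≥ 385 even under its best assignment. Minimum: 351.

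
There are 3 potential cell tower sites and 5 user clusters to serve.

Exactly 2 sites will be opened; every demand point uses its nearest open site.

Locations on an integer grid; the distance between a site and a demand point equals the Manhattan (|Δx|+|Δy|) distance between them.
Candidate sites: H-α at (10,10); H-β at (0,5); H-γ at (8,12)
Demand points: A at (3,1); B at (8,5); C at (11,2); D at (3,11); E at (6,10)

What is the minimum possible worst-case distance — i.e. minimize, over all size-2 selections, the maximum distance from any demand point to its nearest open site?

Open {H-α, H-β}.
  Farthest demand point is C at distance 9 (to H-α); all others are ≤ 9.
With {H-β, H-γ} the worst case is 13.
With {H-α, H-γ} the worst case is 16.
No size-2 selection achieves below 9.

9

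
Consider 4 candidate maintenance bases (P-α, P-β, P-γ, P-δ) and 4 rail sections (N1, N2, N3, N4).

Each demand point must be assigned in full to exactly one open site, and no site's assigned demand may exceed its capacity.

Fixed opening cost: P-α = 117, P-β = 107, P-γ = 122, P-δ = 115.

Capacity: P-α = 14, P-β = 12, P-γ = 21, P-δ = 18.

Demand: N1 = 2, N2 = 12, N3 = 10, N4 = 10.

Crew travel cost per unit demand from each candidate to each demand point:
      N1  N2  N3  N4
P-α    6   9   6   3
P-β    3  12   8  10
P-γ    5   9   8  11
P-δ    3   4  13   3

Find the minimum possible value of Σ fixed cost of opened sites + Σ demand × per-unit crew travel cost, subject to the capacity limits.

481

Open {P-γ, P-δ}; cheapest assignment that respects the capacities:
  P-γ (cap 21, load 20): N3, N4 — cost 10×8 + 10×11 = 190
  P-δ (cap 18, load 14): N1, N2 — cost 2×3 + 12×4 = 54
  Shipping 244, fixed 237 → total 481.
  Any other capacity-feasible assignment to {P-γ, P-δ} ships for at least 244.
Compare {P-α, P-β, P-δ}: its best feasible assignment gives total 503.
Compare {P-α, P-γ, P-δ}: its best feasible assignment gives total 518.
Every other set of open sites that can feasibly serve all demand totals ≥ 503 even under its best assignment. Minimum: 481.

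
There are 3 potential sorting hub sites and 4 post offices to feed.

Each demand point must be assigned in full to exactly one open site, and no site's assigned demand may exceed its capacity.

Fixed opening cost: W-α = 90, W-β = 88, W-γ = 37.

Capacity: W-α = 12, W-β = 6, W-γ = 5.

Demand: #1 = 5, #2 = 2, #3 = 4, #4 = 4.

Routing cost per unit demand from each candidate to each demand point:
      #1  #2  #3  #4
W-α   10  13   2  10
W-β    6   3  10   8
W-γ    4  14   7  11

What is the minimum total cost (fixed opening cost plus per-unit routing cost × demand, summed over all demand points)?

221

Open {W-α, W-γ}; cheapest assignment that respects the capacities:
  W-α (cap 12, load 10): #2, #3, #4 — cost 2×13 + 4×2 + 4×10 = 74
  W-γ (cap 5, load 5): #1 — cost 5×4 = 20
  Shipping 94, fixed 127 → total 221.
  Any other capacity-feasible assignment to {W-α, W-γ} ships for at least 94.
Compare {W-α, W-β}: its best feasible assignment gives total 274.
Compare {W-α, W-β, W-γ}: its best feasible assignment gives total 281.
Every other set of open sites that can feasibly serve all demand totals ≥ 274 even under its best assignment. Minimum: 221.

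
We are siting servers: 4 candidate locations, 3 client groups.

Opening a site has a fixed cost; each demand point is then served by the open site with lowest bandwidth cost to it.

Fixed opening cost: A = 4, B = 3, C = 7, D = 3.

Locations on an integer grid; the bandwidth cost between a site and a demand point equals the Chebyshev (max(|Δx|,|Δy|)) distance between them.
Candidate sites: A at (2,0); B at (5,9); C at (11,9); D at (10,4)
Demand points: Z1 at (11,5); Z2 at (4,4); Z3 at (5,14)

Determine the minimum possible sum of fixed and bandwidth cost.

Open {B, D}: assign each demand point to its cheapest open site.
  Z1→D 1, Z2→B 5, Z3→B 5
  bandwidth cost 11, fixed 6 → total 17.
Compare {B}: bandwidth cost 16 + fixed 3 = 19.
Compare {D}: bandwidth cost 17 + fixed 3 = 20.
Compare {A, B, D}: bandwidth cost 10 + fixed 10 = 20.
All other subsets cost ≥ 19. Minimum total cost: 17.

17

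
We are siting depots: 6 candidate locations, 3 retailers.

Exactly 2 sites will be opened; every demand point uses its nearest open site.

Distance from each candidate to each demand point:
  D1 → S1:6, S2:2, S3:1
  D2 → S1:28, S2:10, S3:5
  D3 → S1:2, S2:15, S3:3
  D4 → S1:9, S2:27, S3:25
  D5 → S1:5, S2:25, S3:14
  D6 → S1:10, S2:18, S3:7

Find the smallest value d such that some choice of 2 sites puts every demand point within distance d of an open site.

2

Open {D1, D3}.
  Farthest demand point is S1 at distance 2 (to D3); all others are ≤ 2.
With {D1, D5} the worst case is 5.
With {D1, D2} the worst case is 6.
No size-2 selection achieves below 2.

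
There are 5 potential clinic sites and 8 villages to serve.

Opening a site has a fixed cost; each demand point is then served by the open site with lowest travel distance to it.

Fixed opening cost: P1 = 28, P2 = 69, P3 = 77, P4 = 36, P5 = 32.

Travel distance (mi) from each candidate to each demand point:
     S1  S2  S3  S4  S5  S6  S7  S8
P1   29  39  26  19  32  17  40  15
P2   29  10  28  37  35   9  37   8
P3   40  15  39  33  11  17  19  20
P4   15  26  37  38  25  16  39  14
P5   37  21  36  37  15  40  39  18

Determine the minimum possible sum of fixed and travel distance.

Open {P1, P5}: assign each demand point to its cheapest open site.
  S1→P1 29, S2→P5 21, S3→P1 26, S4→P1 19, S5→P5 15, S6→P1 17, S7→P5 39, S8→P1 15
  travel distance 181, fixed 60 → total 241.
Compare {P1, P4}: travel distance 180 + fixed 64 = 244.
Compare {P1}: travel distance 217 + fixed 28 = 245.
Compare {P4}: travel distance 210 + fixed 36 = 246.
All other subsets cost ≥ 244. Minimum total cost: 241.

241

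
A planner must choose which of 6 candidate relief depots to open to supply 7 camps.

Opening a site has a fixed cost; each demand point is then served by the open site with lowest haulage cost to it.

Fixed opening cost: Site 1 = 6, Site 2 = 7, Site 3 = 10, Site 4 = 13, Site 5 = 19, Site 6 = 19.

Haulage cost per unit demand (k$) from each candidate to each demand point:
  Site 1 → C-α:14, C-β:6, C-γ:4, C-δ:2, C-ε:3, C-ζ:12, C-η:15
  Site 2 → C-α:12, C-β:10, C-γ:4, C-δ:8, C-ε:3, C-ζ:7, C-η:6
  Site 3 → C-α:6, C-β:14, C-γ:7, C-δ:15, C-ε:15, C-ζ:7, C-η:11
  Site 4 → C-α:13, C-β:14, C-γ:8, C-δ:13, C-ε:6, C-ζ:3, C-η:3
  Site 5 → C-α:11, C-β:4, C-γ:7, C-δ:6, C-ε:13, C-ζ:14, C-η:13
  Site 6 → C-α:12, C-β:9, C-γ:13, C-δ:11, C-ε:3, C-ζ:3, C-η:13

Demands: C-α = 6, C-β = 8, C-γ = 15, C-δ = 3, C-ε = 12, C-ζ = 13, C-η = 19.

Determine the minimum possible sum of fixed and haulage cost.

Open {Site 1, Site 3, Site 4}: assign each demand point to its cheapest open site.
  C-α→Site 3 6×6=36, C-β→Site 1 8×6=48, C-γ→Site 1 15×4=60, C-δ→Site 1 3×2=6, C-ε→Site 1 12×3=36, C-ζ→Site 4 13×3=39, C-η→Site 4 19×3=57
  haulage cost 282, fixed 29 → total 311.
Compare {Site 1, Site 3, Site 4, Site 5}: haulage cost 266 + fixed 48 = 314.
Compare {Site 1, Site 2, Site 3, Site 4}: haulage cost 282 + fixed 36 = 318.
Compare {Site 1, Site 2, Site 3, Site 4, Site 5}: haulage cost 266 + fixed 55 = 321.
All other subsets cost ≥ 314. Minimum total cost: 311.

311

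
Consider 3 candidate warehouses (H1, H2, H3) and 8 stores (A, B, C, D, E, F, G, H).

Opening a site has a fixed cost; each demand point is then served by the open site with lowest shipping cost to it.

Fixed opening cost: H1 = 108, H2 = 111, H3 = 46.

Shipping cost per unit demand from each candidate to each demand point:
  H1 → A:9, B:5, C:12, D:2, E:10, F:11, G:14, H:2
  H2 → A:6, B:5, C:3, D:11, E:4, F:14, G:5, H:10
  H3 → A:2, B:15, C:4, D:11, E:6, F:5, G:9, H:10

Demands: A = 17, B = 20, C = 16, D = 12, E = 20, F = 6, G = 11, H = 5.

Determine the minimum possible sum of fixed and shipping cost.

635

Open {H1, H3}: assign each demand point to its cheapest open site.
  A→H3 17×2=34, B→H1 20×5=100, C→H3 16×4=64, D→H1 12×2=24, E→H3 20×6=120, F→H3 6×5=30, G→H3 11×9=99, H→H1 5×2=10
  shipping cost 481, fixed 154 → total 635.
Compare {H1, H2, H3}: shipping cost 381 + fixed 265 = 646.
Compare {H2, H3}: shipping cost 529 + fixed 157 = 686.
Compare {H1, H2}: shipping cost 485 + fixed 219 = 704.
All other subsets cost ≥ 646. Minimum total cost: 635.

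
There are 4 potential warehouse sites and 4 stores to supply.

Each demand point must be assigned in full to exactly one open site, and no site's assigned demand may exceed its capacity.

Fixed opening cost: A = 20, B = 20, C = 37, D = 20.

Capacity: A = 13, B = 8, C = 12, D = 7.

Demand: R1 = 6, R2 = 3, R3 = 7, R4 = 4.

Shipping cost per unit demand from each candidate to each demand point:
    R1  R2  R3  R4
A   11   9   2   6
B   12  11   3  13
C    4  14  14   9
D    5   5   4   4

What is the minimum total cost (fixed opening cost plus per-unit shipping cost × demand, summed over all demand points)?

Open {A, C, D}; cheapest assignment that respects the capacities:
  A (cap 13, load 7): R3 — cost 7×2 = 14
  C (cap 12, load 6): R1 — cost 6×4 = 24
  D (cap 7, load 7): R2, R4 — cost 3×5 + 4×4 = 31
  Shipping 69, fixed 77 → total 146.
  Any other capacity-feasible assignment to {A, C, D} ships for at least 69.
Compare {A, D}: its best feasible assignment gives total 151.
Compare {B, C, D}: its best feasible assignment gives total 153.
Every other set of open sites that can feasibly serve all demand totals ≥ 151 even under its best assignment. Minimum: 146.

146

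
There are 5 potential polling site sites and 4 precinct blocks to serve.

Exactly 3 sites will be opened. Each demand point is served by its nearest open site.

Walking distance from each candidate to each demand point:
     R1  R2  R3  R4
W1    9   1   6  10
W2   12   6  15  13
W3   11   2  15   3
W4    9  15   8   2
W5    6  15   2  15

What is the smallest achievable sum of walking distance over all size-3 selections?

Open {W1, W4, W5}.
  R1→W5 6, R2→W1 1, R3→W5 2, R4→W4 2  ⇒ total 11.
Compare {W1, W3, W5}: total 12.
Compare {W3, W4, W5}: total 12.
No size-3 selection does better; minimum is 11.

11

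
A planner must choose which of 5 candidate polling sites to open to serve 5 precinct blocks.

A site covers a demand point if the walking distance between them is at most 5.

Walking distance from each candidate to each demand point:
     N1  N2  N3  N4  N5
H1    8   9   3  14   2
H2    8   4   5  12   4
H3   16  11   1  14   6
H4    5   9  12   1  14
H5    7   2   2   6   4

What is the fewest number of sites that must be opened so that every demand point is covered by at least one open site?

Coverage sets (demand points within 5 of each site):
  H1: {N3, N5}
  H2: {N2, N3, N5}
  H3: {N3}
  H4: {N1, N4}
  H5: {N2, N3, N5}
No single site covers all 5 demand points.
But {H2, H4} covers everything, so the minimum is 2.

2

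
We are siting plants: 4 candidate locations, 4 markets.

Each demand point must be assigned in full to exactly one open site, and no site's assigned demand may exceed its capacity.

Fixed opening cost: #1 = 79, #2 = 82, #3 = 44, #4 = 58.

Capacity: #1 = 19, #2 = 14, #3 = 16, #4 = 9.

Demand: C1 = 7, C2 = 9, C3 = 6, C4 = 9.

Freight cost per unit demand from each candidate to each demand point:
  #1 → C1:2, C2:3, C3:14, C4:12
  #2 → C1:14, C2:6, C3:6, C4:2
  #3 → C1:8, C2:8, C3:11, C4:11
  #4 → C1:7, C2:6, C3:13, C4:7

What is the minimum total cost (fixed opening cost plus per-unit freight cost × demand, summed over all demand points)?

Open {#1, #3}; cheapest assignment that respects the capacities:
  #1 (cap 19, load 16): C1, C2 — cost 7×2 + 9×3 = 41
  #3 (cap 16, load 15): C3, C4 — cost 6×11 + 9×11 = 165
  Shipping 206, fixed 123 → total 329.
  Any other capacity-feasible assignment to {#1, #3} ships for at least 206.
Compare {#1, #2, #3}: its best feasible assignment gives total 330.
Compare {#1, #3, #4}: its best feasible assignment gives total 351.
Every other set of open sites that can feasibly serve all demand totals ≥ 330 even under its best assignment. Minimum: 329.

329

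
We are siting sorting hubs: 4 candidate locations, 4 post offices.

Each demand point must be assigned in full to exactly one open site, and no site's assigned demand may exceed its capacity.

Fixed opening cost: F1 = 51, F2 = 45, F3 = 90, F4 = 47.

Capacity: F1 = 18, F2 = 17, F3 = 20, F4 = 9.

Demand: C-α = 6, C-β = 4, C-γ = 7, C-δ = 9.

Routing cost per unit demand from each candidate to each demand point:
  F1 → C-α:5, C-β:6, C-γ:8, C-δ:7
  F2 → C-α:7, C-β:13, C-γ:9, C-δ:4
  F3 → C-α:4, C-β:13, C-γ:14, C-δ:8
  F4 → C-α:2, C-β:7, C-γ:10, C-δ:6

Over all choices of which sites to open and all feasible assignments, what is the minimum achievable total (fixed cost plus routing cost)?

Open {F1, F2}; cheapest assignment that respects the capacities:
  F1 (cap 18, load 17): C-α, C-β, C-γ — cost 6×5 + 4×6 + 7×8 = 110
  F2 (cap 17, load 9): C-δ — cost 9×4 = 36
  Shipping 146, fixed 96 → total 242.
  Any other capacity-feasible assignment to {F1, F2} ships for at least 146.
Compare {F1, F4}: its best feasible assignment gives total 262.
Compare {F1, F2, F4}: its best feasible assignment gives total 271.
Every other set of open sites that can feasibly serve all demand totals ≥ 262 even under its best assignment. Minimum: 242.

242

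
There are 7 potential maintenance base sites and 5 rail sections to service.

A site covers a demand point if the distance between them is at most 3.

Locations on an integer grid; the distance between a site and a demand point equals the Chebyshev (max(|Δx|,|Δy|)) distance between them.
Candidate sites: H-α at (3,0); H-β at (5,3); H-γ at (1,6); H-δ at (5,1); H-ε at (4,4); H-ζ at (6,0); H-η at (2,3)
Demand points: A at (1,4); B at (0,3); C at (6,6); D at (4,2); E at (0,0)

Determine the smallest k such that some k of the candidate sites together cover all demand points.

Coverage sets (demand points within 3 of each site):
  H-α: {B, D, E}
  H-β: {C, D}
  H-γ: {A, B}
  H-δ: {D}
  H-ε: {A, C, D}
  H-ζ: {D}
  H-η: {A, B, D, E}
No single site covers all 5 demand points.
But {H-α, H-ε} covers everything, so the minimum is 2.

2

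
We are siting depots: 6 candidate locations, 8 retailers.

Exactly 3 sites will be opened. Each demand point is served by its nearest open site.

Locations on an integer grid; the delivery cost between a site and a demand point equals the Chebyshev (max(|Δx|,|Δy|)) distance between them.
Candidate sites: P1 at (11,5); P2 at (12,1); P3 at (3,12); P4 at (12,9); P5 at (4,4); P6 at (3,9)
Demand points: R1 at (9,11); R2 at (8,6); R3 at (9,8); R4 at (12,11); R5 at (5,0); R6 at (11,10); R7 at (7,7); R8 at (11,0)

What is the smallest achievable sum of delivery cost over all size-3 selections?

21

Open {P2, P4, P5}.
  R1→P4 3, R2→P4 4, R3→P4 3, R4→P4 2, R5→P5 4, R6→P4 1, R7→P5 3, R8→P2 1  ⇒ total 21.
Compare {P1, P2, P4}: total 23.
Compare {P1, P4, P5}: total 24.
No size-3 selection does better; minimum is 21.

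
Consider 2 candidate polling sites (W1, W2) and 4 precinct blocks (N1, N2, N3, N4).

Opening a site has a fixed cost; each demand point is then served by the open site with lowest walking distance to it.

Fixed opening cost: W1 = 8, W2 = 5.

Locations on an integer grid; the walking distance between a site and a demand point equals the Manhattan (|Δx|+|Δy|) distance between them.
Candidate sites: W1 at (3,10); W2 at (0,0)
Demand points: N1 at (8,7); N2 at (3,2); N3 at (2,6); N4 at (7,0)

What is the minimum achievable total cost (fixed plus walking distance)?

Open {W1, W2}: assign each demand point to its cheapest open site.
  N1→W1 8, N2→W2 5, N3→W1 5, N4→W2 7
  walking distance 25, fixed 13 → total 38.
Compare {W2}: walking distance 35 + fixed 5 = 40.
Compare {W1}: walking distance 35 + fixed 8 = 43.

38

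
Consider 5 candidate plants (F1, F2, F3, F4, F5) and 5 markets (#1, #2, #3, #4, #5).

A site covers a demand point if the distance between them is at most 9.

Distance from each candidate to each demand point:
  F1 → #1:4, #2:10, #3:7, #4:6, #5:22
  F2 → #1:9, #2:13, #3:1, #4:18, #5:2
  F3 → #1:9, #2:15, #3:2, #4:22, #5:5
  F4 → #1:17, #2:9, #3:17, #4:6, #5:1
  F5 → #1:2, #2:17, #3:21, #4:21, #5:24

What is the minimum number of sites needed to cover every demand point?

Coverage sets (demand points within 9 of each site):
  F1: {#1, #3, #4}
  F2: {#1, #3, #5}
  F3: {#1, #3, #5}
  F4: {#2, #4, #5}
  F5: {#1}
No single site covers all 5 demand points.
But {F1, F4} covers everything, so the minimum is 2.

2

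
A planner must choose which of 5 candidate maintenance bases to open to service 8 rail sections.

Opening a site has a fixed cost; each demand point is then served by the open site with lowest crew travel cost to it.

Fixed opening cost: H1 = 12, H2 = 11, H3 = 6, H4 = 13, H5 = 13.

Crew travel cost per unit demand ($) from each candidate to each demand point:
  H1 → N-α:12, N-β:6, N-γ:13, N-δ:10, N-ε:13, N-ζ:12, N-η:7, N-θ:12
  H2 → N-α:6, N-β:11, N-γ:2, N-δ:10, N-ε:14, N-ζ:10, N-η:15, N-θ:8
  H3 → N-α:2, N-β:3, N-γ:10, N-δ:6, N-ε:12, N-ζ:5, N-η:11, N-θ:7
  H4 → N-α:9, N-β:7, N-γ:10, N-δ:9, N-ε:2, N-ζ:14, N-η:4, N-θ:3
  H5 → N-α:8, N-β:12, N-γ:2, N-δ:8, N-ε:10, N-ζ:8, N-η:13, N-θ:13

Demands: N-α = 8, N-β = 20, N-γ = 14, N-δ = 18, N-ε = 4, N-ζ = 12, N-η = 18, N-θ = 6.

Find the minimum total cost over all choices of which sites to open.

400

Open {H2, H3, H4}: assign each demand point to its cheapest open site.
  N-α→H3 8×2=16, N-β→H3 20×3=60, N-γ→H2 14×2=28, N-δ→H3 18×6=108, N-ε→H4 4×2=8, N-ζ→H3 12×5=60, N-η→H4 18×4=72, N-θ→H4 6×3=18
  crew travel cost 370, fixed 30 → total 400.
Compare {H3, H4, H5}: crew travel cost 370 + fixed 32 = 402.
Compare {H1, H2, H3, H4}: crew travel cost 370 + fixed 42 = 412.
Compare {H2, H3, H4, H5}: crew travel cost 370 + fixed 43 = 413.
All other subsets cost ≥ 402. Minimum total cost: 400.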